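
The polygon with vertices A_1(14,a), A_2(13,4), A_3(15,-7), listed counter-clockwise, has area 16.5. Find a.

Write out the shoelace sum; only the two edges meeting at A_1 involve a:
2·Area = [(15·a − 14·(-7)) + (14·4 − 13·a)] + -151
       = 2·a + 3 = 33
⇒ a = 15.

15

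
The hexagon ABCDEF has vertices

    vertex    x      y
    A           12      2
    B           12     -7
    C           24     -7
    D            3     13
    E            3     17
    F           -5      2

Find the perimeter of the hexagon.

88

|AB| = √((0)² + (-9)²) = √81 = 9
|BC| = √((12)² + (0)²) = √144 = 12
|CD| = √((-21)² + (20)²) = √841 = 29
|DE| = √((0)² + (4)²) = √16 = 4
|EF| = √((-8)² + (-15)²) = √289 = 17
|FA| = √((17)² + (0)²) = √289 = 17
Perimeter = 9 + 12 + 29 + 4 + 17 + 17 = 88.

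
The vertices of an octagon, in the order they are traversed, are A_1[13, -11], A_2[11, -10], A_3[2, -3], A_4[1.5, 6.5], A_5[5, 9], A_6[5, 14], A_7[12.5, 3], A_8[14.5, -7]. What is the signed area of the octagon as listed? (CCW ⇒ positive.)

-179

Apply Gauss's area formula: 2A = Σ (x_i·y_{i+1} − x_{i+1}·y_i), indices taken mod 8.
A_1→A_2: (13)(-10) − (11)(-11) = -9
A_2→A_3: (11)(-3) − (2)(-10) = -13
A_3→A_4: (2)(6.5) − (1.5)(-3) = 17.5
A_4→A_5: (1.5)(9) − (5)(6.5) = -19
A_5→A_6: (5)(14) − (5)(9) = 25
A_6→A_7: (5)(3) − (12.5)(14) = -160
A_7→A_8: (12.5)(-7) − (14.5)(3) = -131
A_8→A_1: (14.5)(-11) − (13)(-7) = -68.5
Σ = -358
Signed area = Σ/2 = -179 (negative ⇒ clockwise traversal).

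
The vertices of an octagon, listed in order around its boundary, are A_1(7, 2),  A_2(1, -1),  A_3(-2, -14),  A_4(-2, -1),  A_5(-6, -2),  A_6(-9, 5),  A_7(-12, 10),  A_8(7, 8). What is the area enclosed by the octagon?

Apply the shoelace (surveyor's) formula: 2A = Σ (x_i·y_{i+1} − x_{i+1}·y_i), indices taken mod 8.
Σ = (-9) + (-16) + (-26) + (-2) + (-48) + (-30) + (-166) + (-42) = -339
Area = |Σ|/2 = 169.5.

169.5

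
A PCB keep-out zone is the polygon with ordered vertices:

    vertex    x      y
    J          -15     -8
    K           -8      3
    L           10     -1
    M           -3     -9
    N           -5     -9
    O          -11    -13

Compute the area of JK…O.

191.5

Apply the surveyor's formula: 2A = Σ (x_i·y_{i+1} − x_{i+1}·y_i), indices taken mod 6.
Σ = (-109) + (-22) + (-93) + (-18) + (-34) + (-107) = -383
Area = |Σ|/2 = 191.5.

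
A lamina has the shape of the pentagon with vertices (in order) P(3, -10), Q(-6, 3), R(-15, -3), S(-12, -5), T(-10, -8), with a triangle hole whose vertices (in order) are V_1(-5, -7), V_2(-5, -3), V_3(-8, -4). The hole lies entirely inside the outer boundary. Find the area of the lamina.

Outer boundary:
Apply the shoelace formula: 2A = Σ (x_i·y_{i+1} − x_{i+1}·y_i), indices taken mod 5.
Cross-terms: -51, 63, 39, 46, 124  ⇒  Σ = 221
Area = |Σ|/2 = 110.5.
Hole:
Apply the surveyor's formula: 2A = Σ (x_i·y_{i+1} − x_{i+1}·y_i), indices taken mod 3.
Cross-terms: -20, -4, 36  ⇒  Σ = 12
Area = |Σ|/2 = 6.
Net area = 110.5 − 6 = 104.5.

104.5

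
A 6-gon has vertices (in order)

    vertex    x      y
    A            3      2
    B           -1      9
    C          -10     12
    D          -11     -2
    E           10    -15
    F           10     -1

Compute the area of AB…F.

303.5

Apply Gauss's area formula: 2A = Σ (x_i·y_{i+1} − x_{i+1}·y_i), indices taken mod 6.
Σ = (29) + (78) + (152) + (185) + (140) + (23) = 607
Area = |Σ|/2 = 303.5.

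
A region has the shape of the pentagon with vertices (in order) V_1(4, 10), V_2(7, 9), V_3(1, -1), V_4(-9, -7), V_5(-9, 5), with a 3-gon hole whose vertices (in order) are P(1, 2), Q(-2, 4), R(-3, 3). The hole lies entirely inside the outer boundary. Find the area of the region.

Outer boundary:
Apply Gauss's area formula: 2A = Σ (x_i·y_{i+1} − x_{i+1}·y_i), indices taken mod 5.
Cross-terms: -34, -16, -16, -108, -110  ⇒  Σ = -284
Area = |Σ|/2 = 142.
Hole:
Apply Gauss's area formula: 2A = Σ (x_i·y_{i+1} − x_{i+1}·y_i), indices taken mod 3.
Σ = (8) + (6) + (-9) = 5
Area = |Σ|/2 = 2.5.
Net area = 142 − 2.5 = 139.5.

139.5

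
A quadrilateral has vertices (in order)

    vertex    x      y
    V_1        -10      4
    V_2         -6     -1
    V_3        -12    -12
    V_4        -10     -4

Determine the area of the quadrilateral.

Apply the shoelace (surveyor's) formula: 2A = Σ (x_i·y_{i+1} − x_{i+1}·y_i), indices taken mod 4.
Cross-terms: 34, 60, -72, -80  ⇒  Σ = -58
Area = |Σ|/2 = 29.

29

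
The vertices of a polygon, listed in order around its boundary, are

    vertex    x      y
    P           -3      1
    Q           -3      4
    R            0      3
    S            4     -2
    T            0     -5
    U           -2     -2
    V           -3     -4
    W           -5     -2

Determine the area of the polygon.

P→Q: (-3)(4) − (-3)(1) = -9
Q→R: (-3)(3) − (0)(4) = -9
R→S: (0)(-2) − (4)(3) = -12
S→T: (4)(-5) − (0)(-2) = -20
T→U: (0)(-2) − (-2)(-5) = -10
U→V: (-2)(-4) − (-3)(-2) = 2
V→W: (-3)(-2) − (-5)(-4) = -14
W→P: (-5)(1) − (-3)(-2) = -11
Σ = -83
Area = |Σ|/2 = 41.5.

41.5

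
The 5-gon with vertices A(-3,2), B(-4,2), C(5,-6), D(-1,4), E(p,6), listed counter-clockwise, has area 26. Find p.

The doubled signed area Σ (x_i y_{i+1} − x_{i+1} y_i) is linear in p.
With p=0 it equals 42; the coefficient of p is -2 (from the two edges through E).
So -2·p + 42 = 2·26 = 52 ⇒ p = -5.

-5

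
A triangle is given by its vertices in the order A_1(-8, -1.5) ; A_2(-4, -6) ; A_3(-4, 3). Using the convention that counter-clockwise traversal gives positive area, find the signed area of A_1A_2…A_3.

18

Apply the shoelace formula: 2A = Σ (x_i·y_{i+1} − x_{i+1}·y_i), indices taken mod 3.
Σ = (42) + (-36) + (30) = 36
Signed area = Σ/2 = 18 (positive ⇒ counter-clockwise traversal).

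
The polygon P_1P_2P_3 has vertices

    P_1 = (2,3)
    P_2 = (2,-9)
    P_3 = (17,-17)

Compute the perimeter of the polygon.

54

|P_1P_2| = √((0)² + (-12)²) = √144 = 12
|P_2P_3| = √((15)² + (-8)²) = √289 = 17
|P_3P_1| = √((-15)² + (20)²) = √625 = 25
Perimeter = 12 + 17 + 25 = 54.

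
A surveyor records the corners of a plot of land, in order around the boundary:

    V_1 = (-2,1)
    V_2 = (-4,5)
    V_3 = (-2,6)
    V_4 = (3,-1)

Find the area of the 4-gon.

Σ = (-6) + (-14) + (-16) + (1) = -35
Area = |Σ|/2 = 17.5.

17.5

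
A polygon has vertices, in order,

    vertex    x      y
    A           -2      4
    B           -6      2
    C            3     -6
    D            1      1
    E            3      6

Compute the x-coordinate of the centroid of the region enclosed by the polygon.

Apply the surveyor's formula. First the cross-terms c_i = x_i·y_{i+1} − x_{i+1}·y_i:
  20, 30, 9, 3, 24  ⇒  2A = 86, A = 43.
Then Σ (x_i + x_{i+1})·c_i = -178, so x̄ = -178 / (6·43) = -89/129.

-89/129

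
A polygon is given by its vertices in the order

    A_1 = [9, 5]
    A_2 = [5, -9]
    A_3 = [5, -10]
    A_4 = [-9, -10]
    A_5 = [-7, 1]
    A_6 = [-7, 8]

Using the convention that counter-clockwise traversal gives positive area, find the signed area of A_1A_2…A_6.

A_1→A_2: (9)(-9) − (5)(5) = -106
A_2→A_3: (5)(-10) − (5)(-9) = -5
A_3→A_4: (5)(-10) − (-9)(-10) = -140
A_4→A_5: (-9)(1) − (-7)(-10) = -79
A_5→A_6: (-7)(8) − (-7)(1) = -49
A_6→A_1: (-7)(5) − (9)(8) = -107
Σ = -486
Signed area = Σ/2 = -243 (negative ⇒ clockwise traversal).

-243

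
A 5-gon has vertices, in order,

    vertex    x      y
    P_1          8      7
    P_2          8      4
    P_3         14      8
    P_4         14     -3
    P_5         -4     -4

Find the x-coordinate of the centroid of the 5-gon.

96/13

Apply the shoelace (surveyor's) formula. First the cross-terms c_i = x_i·y_{i+1} − x_{i+1}·y_i:
  -24, 8, -154, -68, 4  ⇒  2A = -234, A = -117.
Then Σ (x_i + x_{i+1})·c_i = -5184, so x̄ = -5184 / (6·(-117)) = 96/13.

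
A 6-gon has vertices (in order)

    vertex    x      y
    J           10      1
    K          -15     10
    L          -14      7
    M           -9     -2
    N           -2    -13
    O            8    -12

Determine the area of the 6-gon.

305

Apply the shoelace formula: 2A = Σ (x_i·y_{i+1} − x_{i+1}·y_i), indices taken mod 6.
J→K: (10)(10) − (-15)(1) = 115
K→L: (-15)(7) − (-14)(10) = 35
L→M: (-14)(-2) − (-9)(7) = 91
M→N: (-9)(-13) − (-2)(-2) = 113
N→O: (-2)(-12) − (8)(-13) = 128
O→J: (8)(1) − (10)(-12) = 128
Σ = 610
Area = |Σ|/2 = 305.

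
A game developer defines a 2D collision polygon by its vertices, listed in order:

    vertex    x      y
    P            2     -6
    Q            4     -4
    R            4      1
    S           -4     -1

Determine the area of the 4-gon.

31

Σ = (16) + (20) + (0) + (26) = 62
Area = |Σ|/2 = 31.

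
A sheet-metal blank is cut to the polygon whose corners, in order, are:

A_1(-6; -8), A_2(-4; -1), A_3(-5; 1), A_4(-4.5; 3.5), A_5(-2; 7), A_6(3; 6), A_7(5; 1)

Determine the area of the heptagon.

Σ = (-26) + (-9) + (-13) + (-24.5) + (-33) + (-27) + (-34) = -166.5
Area = |Σ|/2 = 83.25.

83.25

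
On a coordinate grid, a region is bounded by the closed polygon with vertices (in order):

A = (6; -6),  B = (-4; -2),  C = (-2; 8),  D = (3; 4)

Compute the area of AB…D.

Σ = (-36) + (-36) + (-32) + (-42) = -146
Area = |Σ|/2 = 73.

73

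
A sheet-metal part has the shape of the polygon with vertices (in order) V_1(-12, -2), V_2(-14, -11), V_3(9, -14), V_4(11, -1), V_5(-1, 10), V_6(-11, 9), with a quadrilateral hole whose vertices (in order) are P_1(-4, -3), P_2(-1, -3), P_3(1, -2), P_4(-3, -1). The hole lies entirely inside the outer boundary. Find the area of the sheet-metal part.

436

Outer boundary:
Apply the shoelace formula: 2A = Σ (x_i·y_{i+1} − x_{i+1}·y_i), indices taken mod 6.
Cross-terms: 104, 295, 145, 109, 101, 130  ⇒  Σ = 884
Area = |Σ|/2 = 442.
Hole:
Apply the shoelace (surveyor's) formula: 2A = Σ (x_i·y_{i+1} − x_{i+1}·y_i), indices taken mod 4.
P_1→P_2: (-4)(-3) − (-1)(-3) = 9
P_2→P_3: (-1)(-2) − (1)(-3) = 5
P_3→P_4: (1)(-1) − (-3)(-2) = -7
P_4→P_1: (-3)(-3) − (-4)(-1) = 5
Σ = 12
Area = |Σ|/2 = 6.
Net area = 442 − 6 = 436.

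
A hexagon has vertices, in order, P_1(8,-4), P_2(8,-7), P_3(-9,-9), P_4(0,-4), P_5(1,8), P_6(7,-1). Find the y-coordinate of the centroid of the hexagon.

Apply Gauss's area formula. First the cross-terms c_i = x_i·y_{i+1} − x_{i+1}·y_i:
  -24, -135, 36, 4, -57, -20  ⇒  2A = -196, A = -98.
Then Σ (y_i + y_{i+1})·c_i = 1673, so ȳ = 1673 / (6·(-98)) = -239/84.

-239/84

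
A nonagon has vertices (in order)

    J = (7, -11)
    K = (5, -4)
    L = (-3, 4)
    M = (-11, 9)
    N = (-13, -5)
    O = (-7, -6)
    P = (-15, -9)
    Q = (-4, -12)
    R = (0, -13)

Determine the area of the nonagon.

263.5

Cross-terms: 27, 8, 17, 172, 43, -27, 144, 52, 91  ⇒  Σ = 527
Area = |Σ|/2 = 263.5.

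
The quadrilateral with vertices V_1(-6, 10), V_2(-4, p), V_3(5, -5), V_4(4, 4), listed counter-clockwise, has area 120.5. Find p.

-7

Write out the shoelace sum; only the two edges meeting at V_2 involve p:
2·Area = [((-6)·p − (-4)·10) + ((-4)·(-5) − 5·p)] + 104
       = -11·p + 164 = 241
⇒ p = -7.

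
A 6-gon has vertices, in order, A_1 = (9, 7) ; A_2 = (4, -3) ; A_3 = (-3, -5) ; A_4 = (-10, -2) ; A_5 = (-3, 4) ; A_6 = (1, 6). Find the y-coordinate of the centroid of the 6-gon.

Apply the shoelace formula. First the cross-terms c_i = x_i·y_{i+1} − x_{i+1}·y_i:
  -55, -29, -44, -46, -22, -47  ⇒  2A = -243, A = -121.5.
Then Σ (y_i + y_{i+1})·c_i = -603, so ȳ = -603 / (6·(-121.5)) = 67/81.

67/81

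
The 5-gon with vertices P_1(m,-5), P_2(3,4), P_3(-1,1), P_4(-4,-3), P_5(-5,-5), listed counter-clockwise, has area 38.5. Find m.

Write out the shoelace sum; only the two edges meeting at P_1 involve m:
2·Area = [((-5)·(-5) − m·(-5)) + (m·4 − 3·(-5))] + 19
       = 9·m + 59 = 77
⇒ m = 2.

2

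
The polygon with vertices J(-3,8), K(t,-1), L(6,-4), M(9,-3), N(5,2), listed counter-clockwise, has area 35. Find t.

3

Write out the shoelace sum; only the two edges meeting at K involve t:
2·Area = [((-3)·(-1) − t·8) + (t·(-4) − 6·(-1))] + 97
       = -12·t + 106 = 70
⇒ t = 3.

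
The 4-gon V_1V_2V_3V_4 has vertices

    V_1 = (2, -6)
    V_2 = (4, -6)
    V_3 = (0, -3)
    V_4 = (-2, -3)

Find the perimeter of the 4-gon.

14

|V_1V_2| = √((2)² + (0)²) = √4 = 2
|V_2V_3| = √((-4)² + (3)²) = √25 = 5
|V_3V_4| = √((-2)² + (0)²) = √4 = 2
|V_4V_1| = √((4)² + (-3)²) = √25 = 5
Perimeter = 2 + 5 + 2 + 5 = 14.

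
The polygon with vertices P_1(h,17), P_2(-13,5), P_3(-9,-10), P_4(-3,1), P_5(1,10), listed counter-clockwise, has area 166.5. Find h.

Write out the shoelace sum; only the two edges meeting at P_1 involve h:
2·Area = [(1·17 − h·10) + (h·5 − (-13)·17)] + 105
       = -5·h + 343 = 333
⇒ h = 2.

2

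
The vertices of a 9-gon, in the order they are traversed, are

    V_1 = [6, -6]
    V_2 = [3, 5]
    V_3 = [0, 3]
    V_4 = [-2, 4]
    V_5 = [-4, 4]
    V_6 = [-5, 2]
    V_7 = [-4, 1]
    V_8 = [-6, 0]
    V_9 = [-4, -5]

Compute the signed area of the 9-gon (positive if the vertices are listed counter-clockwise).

V_1→V_2: (6)(5) − (3)(-6) = 48
V_2→V_3: (3)(3) − (0)(5) = 9
V_3→V_4: (0)(4) − (-2)(3) = 6
V_4→V_5: (-2)(4) − (-4)(4) = 8
V_5→V_6: (-4)(2) − (-5)(4) = 12
V_6→V_7: (-5)(1) − (-4)(2) = 3
V_7→V_8: (-4)(0) − (-6)(1) = 6
V_8→V_9: (-6)(-5) − (-4)(0) = 30
V_9→V_1: (-4)(-6) − (6)(-5) = 54
Σ = 176
Signed area = Σ/2 = 88 (positive ⇒ counter-clockwise traversal).

88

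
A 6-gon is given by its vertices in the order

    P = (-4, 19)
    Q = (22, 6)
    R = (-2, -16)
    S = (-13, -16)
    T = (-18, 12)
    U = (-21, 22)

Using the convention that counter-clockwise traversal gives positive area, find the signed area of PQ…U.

-928.5

Apply the shoelace (surveyor's) formula: 2A = Σ (x_i·y_{i+1} − x_{i+1}·y_i), indices taken mod 6.
Cross-terms: -442, -340, -176, -444, -144, -311  ⇒  Σ = -1857
Signed area = Σ/2 = -928.5 (negative ⇒ clockwise traversal).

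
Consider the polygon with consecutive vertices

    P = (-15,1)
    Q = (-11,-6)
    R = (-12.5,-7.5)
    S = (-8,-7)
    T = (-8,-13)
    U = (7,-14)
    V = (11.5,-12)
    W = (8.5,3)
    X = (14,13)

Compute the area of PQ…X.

Apply Gauss's area formula: 2A = Σ (x_i·y_{i+1} − x_{i+1}·y_i), indices taken mod 9.
Σ = (101) + (7.5) + (27.5) + (48) + (203) + (77) + (136.5) + (68.5) + (209) = 878
Area = |Σ|/2 = 439.

439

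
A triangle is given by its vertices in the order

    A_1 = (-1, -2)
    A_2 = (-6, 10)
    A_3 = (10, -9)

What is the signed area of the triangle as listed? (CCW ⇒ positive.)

-48.5

Apply the shoelace (surveyor's) formula: 2A = Σ (x_i·y_{i+1} − x_{i+1}·y_i), indices taken mod 3.
A_1→A_2: (-1)(10) − (-6)(-2) = -22
A_2→A_3: (-6)(-9) − (10)(10) = -46
A_3→A_1: (10)(-2) − (-1)(-9) = -29
Σ = -97
Signed area = Σ/2 = -48.5 (negative ⇒ clockwise traversal).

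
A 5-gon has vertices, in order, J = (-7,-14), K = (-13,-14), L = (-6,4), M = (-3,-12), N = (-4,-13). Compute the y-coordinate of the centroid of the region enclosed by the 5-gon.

Apply the shoelace (surveyor's) formula. First the cross-terms c_i = x_i·y_{i+1} − x_{i+1}·y_i:
  -84, -136, 84, -9, -35  ⇒  2A = -180, A = -90.
Then Σ (y_i + y_{i+1})·c_i = 4210, so ȳ = 4210 / (6·(-90)) = -421/54.

-421/54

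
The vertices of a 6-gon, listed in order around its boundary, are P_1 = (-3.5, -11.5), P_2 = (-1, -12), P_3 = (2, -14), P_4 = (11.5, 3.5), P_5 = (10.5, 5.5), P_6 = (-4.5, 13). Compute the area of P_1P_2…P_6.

260.75

Apply Gauss's area formula: 2A = Σ (x_i·y_{i+1} − x_{i+1}·y_i), indices taken mod 6.
Σ = (30.5) + (38) + (168) + (26.5) + (161.25) + (97.25) = 521.5
Area = |Σ|/2 = 260.75.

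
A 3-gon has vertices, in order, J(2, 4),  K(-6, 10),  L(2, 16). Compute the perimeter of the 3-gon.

32

|JK| = √((-8)² + (6)²) = √100 = 10
|KL| = √((8)² + (6)²) = √100 = 10
|LJ| = √((0)² + (-12)²) = √144 = 12
Perimeter = 10 + 10 + 12 = 32.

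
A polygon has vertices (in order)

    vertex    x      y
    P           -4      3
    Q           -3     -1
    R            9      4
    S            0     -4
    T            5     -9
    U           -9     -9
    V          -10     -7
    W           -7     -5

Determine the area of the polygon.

Apply the shoelace (surveyor's) formula: 2A = Σ (x_i·y_{i+1} − x_{i+1}·y_i), indices taken mod 8.
Σ = (13) + (-3) + (-36) + (20) + (-126) + (-27) + (1) + (-41) = -199
Area = |Σ|/2 = 99.5.

99.5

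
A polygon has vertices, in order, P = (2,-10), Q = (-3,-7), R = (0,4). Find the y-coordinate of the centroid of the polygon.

-13/3

Apply the surveyor's formula. First the cross-terms c_i = x_i·y_{i+1} − x_{i+1}·y_i:
  -44, -12, -8  ⇒  2A = -64, A = -32.
Then Σ (y_i + y_{i+1})·c_i = 832, so ȳ = 832 / (6·(-32)) = -13/3.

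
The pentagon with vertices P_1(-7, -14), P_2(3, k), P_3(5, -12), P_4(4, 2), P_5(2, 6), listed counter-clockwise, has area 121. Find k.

Write out the shoelace sum; only the two edges meeting at P_2 involve k:
2·Area = [((-7)·k − 3·(-14)) + (3·(-12) − 5·k)] + 92
       = -12·k + 98 = 242
⇒ k = -12.

-12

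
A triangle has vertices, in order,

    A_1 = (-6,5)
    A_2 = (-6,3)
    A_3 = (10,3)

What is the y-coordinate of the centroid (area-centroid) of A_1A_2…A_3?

Apply the shoelace (surveyor's) formula. First the cross-terms c_i = x_i·y_{i+1} − x_{i+1}·y_i:
  12, -48, 68  ⇒  2A = 32, A = 16.
Then Σ (y_i + y_{i+1})·c_i = 352, so ȳ = 352 / (6·16) = 11/3.

11/3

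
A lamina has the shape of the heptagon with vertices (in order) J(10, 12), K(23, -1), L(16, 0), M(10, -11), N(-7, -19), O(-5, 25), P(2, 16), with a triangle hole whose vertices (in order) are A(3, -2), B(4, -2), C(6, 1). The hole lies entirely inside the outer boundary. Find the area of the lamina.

Outer boundary:
Apply Gauss's area formula: 2A = Σ (x_i·y_{i+1} − x_{i+1}·y_i), indices taken mod 7.
Cross-terms: -286, 16, -176, -267, -270, -130, -136  ⇒  Σ = -1249
Area = |Σ|/2 = 624.5.
Hole:
Σ = (2) + (16) + (-15) = 3
Area = |Σ|/2 = 1.5.
Net area = 624.5 − 1.5 = 623.

623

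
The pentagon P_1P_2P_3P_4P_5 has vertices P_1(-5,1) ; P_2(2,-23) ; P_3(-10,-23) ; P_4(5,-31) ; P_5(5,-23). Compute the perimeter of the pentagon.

|P_1P_2| = √((7)² + (-24)²) = √625 = 25
|P_2P_3| = √((-12)² + (0)²) = √144 = 12
|P_3P_4| = √((15)² + (-8)²) = √289 = 17
|P_4P_5| = √((0)² + (8)²) = √64 = 8
|P_5P_1| = √((-10)² + (24)²) = √676 = 26
Perimeter = 25 + 12 + 17 + 8 + 26 = 88.

88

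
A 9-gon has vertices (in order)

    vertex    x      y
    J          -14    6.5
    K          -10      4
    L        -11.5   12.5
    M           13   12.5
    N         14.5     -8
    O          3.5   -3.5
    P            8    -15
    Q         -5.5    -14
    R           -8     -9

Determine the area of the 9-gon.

571.875

Apply the shoelace (surveyor's) formula: 2A = Σ (x_i·y_{i+1} − x_{i+1}·y_i), indices taken mod 9.
J→K: (-14)(4) − (-10)(6.5) = 9
K→L: (-10)(12.5) − (-11.5)(4) = -79
L→M: (-11.5)(12.5) − (13)(12.5) = -306.25
M→N: (13)(-8) − (14.5)(12.5) = -285.25
N→O: (14.5)(-3.5) − (3.5)(-8) = -22.75
O→P: (3.5)(-15) − (8)(-3.5) = -24.5
P→Q: (8)(-14) − (-5.5)(-15) = -194.5
Q→R: (-5.5)(-9) − (-8)(-14) = -62.5
R→J: (-8)(6.5) − (-14)(-9) = -178
Σ = -1143.75
Area = |Σ|/2 = 571.875.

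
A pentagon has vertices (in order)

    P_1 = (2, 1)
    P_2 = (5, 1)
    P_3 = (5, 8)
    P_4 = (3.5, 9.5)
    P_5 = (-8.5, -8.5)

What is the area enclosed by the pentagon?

55.5

Apply the surveyor's formula: 2A = Σ (x_i·y_{i+1} − x_{i+1}·y_i), indices taken mod 5.
Σ = (-3) + (35) + (19.5) + (51) + (8.5) = 111
Area = |Σ|/2 = 55.5.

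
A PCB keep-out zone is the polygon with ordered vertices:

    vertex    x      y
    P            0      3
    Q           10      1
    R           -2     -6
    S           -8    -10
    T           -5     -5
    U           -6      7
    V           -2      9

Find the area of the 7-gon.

Apply the surveyor's formula: 2A = Σ (x_i·y_{i+1} − x_{i+1}·y_i), indices taken mod 7.
Σ = (-30) + (-58) + (-28) + (-10) + (-65) + (-40) + (-6) = -237
Area = |Σ|/2 = 118.5.

118.5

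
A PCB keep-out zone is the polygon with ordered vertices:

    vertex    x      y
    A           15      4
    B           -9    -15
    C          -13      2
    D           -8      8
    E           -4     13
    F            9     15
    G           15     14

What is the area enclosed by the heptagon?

A→B: (15)(-15) − (-9)(4) = -189
B→C: (-9)(2) − (-13)(-15) = -213
C→D: (-13)(8) − (-8)(2) = -88
D→E: (-8)(13) − (-4)(8) = -72
E→F: (-4)(15) − (9)(13) = -177
F→G: (9)(14) − (15)(15) = -99
G→A: (15)(4) − (15)(14) = -150
Σ = -988
Area = |Σ|/2 = 494.

494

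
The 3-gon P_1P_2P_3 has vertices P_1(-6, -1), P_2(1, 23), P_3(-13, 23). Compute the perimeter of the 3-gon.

64

|P_1P_2| = √((7)² + (24)²) = √625 = 25
|P_2P_3| = √((-14)² + (0)²) = √196 = 14
|P_3P_1| = √((7)² + (-24)²) = √625 = 25
Perimeter = 25 + 14 + 25 = 64.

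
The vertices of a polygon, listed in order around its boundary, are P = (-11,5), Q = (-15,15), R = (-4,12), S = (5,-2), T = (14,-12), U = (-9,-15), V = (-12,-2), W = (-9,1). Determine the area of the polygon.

419

Cross-terms: -90, -120, -52, -32, -318, -162, -30, -34  ⇒  Σ = -838
Area = |Σ|/2 = 419.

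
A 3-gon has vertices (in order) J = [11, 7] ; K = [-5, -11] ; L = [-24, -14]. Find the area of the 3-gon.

Apply the shoelace (surveyor's) formula: 2A = Σ (x_i·y_{i+1} − x_{i+1}·y_i), indices taken mod 3.
Σ = (-86) + (-194) + (-14) = -294
Area = |Σ|/2 = 147.

147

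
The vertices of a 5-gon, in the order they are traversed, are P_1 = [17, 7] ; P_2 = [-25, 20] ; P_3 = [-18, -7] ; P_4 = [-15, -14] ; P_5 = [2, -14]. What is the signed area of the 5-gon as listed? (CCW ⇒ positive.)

843.5

Σ = (515) + (535) + (147) + (238) + (252) = 1687
Signed area = Σ/2 = 843.5 (positive ⇒ counter-clockwise traversal).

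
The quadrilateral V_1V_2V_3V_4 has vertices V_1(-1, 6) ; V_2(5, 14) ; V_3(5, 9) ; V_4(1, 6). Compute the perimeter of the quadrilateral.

|V_1V_2| = √((6)² + (8)²) = √100 = 10
|V_2V_3| = √((0)² + (-5)²) = √25 = 5
|V_3V_4| = √((-4)² + (-3)²) = √25 = 5
|V_4V_1| = √((-2)² + (0)²) = √4 = 2
Perimeter = 10 + 5 + 5 + 2 = 22.

22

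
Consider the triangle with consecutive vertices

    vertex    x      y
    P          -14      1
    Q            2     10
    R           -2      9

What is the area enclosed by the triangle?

10

Apply Gauss's area formula: 2A = Σ (x_i·y_{i+1} − x_{i+1}·y_i), indices taken mod 3.
Cross-terms: -142, 38, 124  ⇒  Σ = 20
Area = |Σ|/2 = 10.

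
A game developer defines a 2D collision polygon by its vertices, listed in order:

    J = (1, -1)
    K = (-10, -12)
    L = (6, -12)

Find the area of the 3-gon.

Apply the shoelace (surveyor's) formula: 2A = Σ (x_i·y_{i+1} − x_{i+1}·y_i), indices taken mod 3.
Σ = (-22) + (192) + (6) = 176
Area = |Σ|/2 = 88.

88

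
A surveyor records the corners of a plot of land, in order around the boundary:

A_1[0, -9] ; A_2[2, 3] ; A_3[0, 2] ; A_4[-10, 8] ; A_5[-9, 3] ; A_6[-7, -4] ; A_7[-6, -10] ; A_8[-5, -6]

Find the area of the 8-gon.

109

Σ = (18) + (4) + (20) + (42) + (57) + (46) + (-14) + (45) = 218
Area = |Σ|/2 = 109.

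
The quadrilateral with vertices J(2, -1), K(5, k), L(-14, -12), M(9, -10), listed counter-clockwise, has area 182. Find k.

Write out the shoelace sum; only the two edges meeting at K involve k:
2·Area = [(2·k − 5·(-1)) + (5·(-12) − (-14)·k)] + 259
       = 16·k + 204 = 364
⇒ k = 10.

10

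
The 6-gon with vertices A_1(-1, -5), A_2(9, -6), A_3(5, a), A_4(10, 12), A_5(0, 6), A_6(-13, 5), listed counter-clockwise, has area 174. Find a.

The doubled signed area Σ (x_i y_{i+1} − x_{i+1} y_i) is linear in a.
With a=0 it equals 349; the coefficient of a is -1 (from the two edges through A_3).
So -1·a + 349 = 2·174 = 348 ⇒ a = 1.

1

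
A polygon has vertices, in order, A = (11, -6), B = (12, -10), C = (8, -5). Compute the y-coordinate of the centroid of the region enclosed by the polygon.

-7

Apply the shoelace (surveyor's) formula. First the cross-terms c_i = x_i·y_{i+1} − x_{i+1}·y_i:
  -38, 20, 7  ⇒  2A = -11, A = -5.5.
Then Σ (y_i + y_{i+1})·c_i = 231, so ȳ = 231 / (6·(-5.5)) = -7.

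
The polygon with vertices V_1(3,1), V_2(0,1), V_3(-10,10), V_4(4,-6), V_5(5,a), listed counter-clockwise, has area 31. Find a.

The doubled signed area Σ (x_i y_{i+1} − x_{i+1} y_i) is linear in a.
With a=0 it equals 68; the coefficient of a is 1 (from the two edges through V_5).
So 1·a + 68 = 2·31 = 62 ⇒ a = -6.

-6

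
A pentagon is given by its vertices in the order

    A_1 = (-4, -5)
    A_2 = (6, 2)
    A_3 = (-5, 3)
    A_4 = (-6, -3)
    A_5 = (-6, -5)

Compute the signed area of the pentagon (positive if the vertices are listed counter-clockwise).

52.5

Apply the surveyor's formula: 2A = Σ (x_i·y_{i+1} − x_{i+1}·y_i), indices taken mod 5.
Cross-terms: 22, 28, 33, 12, 10  ⇒  Σ = 105
Signed area = Σ/2 = 52.5 (positive ⇒ counter-clockwise traversal).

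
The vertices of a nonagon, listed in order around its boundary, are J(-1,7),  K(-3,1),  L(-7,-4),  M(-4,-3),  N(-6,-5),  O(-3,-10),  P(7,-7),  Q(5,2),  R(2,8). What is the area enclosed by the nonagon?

J→K: (-1)(1) − (-3)(7) = 20
K→L: (-3)(-4) − (-7)(1) = 19
L→M: (-7)(-3) − (-4)(-4) = 5
M→N: (-4)(-5) − (-6)(-3) = 2
N→O: (-6)(-10) − (-3)(-5) = 45
O→P: (-3)(-7) − (7)(-10) = 91
P→Q: (7)(2) − (5)(-7) = 49
Q→R: (5)(8) − (2)(2) = 36
R→J: (2)(7) − (-1)(8) = 22
Σ = 289
Area = |Σ|/2 = 144.5.

144.5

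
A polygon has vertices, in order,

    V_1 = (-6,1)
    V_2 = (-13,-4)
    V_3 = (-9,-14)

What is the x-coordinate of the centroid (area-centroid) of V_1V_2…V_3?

Apply the surveyor's formula. First the cross-terms c_i = x_i·y_{i+1} − x_{i+1}·y_i:
  37, 146, -93  ⇒  2A = 90, A = 45.
Then Σ (x_i + x_{i+1})·c_i = -2520, so x̄ = -2520 / (6·45) = -28/3.

-28/3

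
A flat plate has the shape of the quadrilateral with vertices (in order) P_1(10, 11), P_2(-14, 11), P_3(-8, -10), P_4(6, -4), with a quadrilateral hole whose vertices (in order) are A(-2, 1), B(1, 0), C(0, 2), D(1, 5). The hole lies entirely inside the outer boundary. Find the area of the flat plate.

340

Outer boundary:
Apply Gauss's area formula: 2A = Σ (x_i·y_{i+1} − x_{i+1}·y_i), indices taken mod 4.
P_1→P_2: (10)(11) − (-14)(11) = 264
P_2→P_3: (-14)(-10) − (-8)(11) = 228
P_3→P_4: (-8)(-4) − (6)(-10) = 92
P_4→P_1: (6)(11) − (10)(-4) = 106
Σ = 690
Area = |Σ|/2 = 345.
Hole:
Apply Gauss's area formula: 2A = Σ (x_i·y_{i+1} − x_{i+1}·y_i), indices taken mod 4.
Σ = (-1) + (2) + (-2) + (11) = 10
Area = |Σ|/2 = 5.
Net area = 345 − 5 = 340.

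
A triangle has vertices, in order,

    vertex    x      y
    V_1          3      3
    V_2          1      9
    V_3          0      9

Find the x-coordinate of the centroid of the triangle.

Apply the surveyor's formula. First the cross-terms c_i = x_i·y_{i+1} − x_{i+1}·y_i:
  24, 9, -27  ⇒  2A = 6, A = 3.
Then Σ (x_i + x_{i+1})·c_i = 24, so x̄ = 24 / (6·3) = 4/3.

4/3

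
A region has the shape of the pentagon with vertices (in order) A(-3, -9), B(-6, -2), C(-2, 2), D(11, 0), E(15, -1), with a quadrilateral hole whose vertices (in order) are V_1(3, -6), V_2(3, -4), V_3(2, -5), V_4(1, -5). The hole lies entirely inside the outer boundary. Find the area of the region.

Outer boundary:
Apply the surveyor's formula: 2A = Σ (x_i·y_{i+1} − x_{i+1}·y_i), indices taken mod 5.
Σ = (-48) + (-16) + (-22) + (-11) + (-138) = -235
Area = |Σ|/2 = 117.5.
Hole:
Apply Gauss's area formula: 2A = Σ (x_i·y_{i+1} − x_{i+1}·y_i), indices taken mod 4.
Cross-terms: 6, -7, -5, 9  ⇒  Σ = 3
Area = |Σ|/2 = 1.5.
Net area = 117.5 − 1.5 = 116.

116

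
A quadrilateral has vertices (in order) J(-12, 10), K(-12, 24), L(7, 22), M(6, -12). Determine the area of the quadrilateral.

Apply the shoelace formula: 2A = Σ (x_i·y_{i+1} − x_{i+1}·y_i), indices taken mod 4.
Σ = (-168) + (-432) + (-216) + (-84) = -900
Area = |Σ|/2 = 450.

450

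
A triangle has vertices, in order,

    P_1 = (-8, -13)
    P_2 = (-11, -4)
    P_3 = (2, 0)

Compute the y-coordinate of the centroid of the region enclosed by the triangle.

Apply Gauss's area formula. First the cross-terms c_i = x_i·y_{i+1} − x_{i+1}·y_i:
  -111, 8, -26  ⇒  2A = -129, A = -64.5.
Then Σ (y_i + y_{i+1})·c_i = 2193, so ȳ = 2193 / (6·(-64.5)) = -17/3.

-17/3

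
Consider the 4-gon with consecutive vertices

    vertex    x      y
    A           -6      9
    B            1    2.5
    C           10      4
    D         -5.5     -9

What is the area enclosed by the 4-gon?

Apply the shoelace (surveyor's) formula: 2A = Σ (x_i·y_{i+1} − x_{i+1}·y_i), indices taken mod 4.
A→B: (-6)(2.5) − (1)(9) = -24
B→C: (1)(4) − (10)(2.5) = -21
C→D: (10)(-9) − (-5.5)(4) = -68
D→A: (-5.5)(9) − (-6)(-9) = -103.5
Σ = -216.5
Area = |Σ|/2 = 108.25.

108.25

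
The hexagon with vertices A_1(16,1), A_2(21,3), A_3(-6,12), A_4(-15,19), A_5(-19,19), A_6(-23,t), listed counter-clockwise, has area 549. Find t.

The doubled signed area Σ (x_i y_{i+1} − x_{i+1} y_i) is linear in t.
With t=0 it equals 853; the coefficient of t is -35 (from the two edges through A_6).
So -35·t + 853 = 2·549 = 1098 ⇒ t = -7.

-7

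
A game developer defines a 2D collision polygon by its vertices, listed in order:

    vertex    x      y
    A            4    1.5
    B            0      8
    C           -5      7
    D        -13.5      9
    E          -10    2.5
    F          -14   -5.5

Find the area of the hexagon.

134.375

Σ = (32) + (40) + (49.5) + (56.25) + (90) + (1) = 268.75
Area = |Σ|/2 = 134.375.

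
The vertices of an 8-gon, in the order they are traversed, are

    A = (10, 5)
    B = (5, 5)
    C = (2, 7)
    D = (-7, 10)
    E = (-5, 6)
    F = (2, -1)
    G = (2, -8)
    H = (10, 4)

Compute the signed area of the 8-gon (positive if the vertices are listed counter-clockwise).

102

Apply the shoelace formula: 2A = Σ (x_i·y_{i+1} − x_{i+1}·y_i), indices taken mod 8.
Σ = (25) + (25) + (69) + (8) + (-7) + (-14) + (88) + (10) = 204
Signed area = Σ/2 = 102 (positive ⇒ counter-clockwise traversal).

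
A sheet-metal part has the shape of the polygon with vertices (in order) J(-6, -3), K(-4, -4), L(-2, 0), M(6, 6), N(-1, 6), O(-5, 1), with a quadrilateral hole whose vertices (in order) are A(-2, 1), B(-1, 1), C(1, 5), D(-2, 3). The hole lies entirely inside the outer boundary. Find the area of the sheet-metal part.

37

Outer boundary:
Apply the shoelace (surveyor's) formula: 2A = Σ (x_i·y_{i+1} − x_{i+1}·y_i), indices taken mod 6.
Σ = (12) + (-8) + (-12) + (42) + (29) + (21) = 84
Area = |Σ|/2 = 42.
Hole:
Apply the shoelace (surveyor's) formula: 2A = Σ (x_i·y_{i+1} − x_{i+1}·y_i), indices taken mod 4.
Σ = (-1) + (-6) + (13) + (4) = 10
Area = |Σ|/2 = 5.
Net area = 42 − 5 = 37.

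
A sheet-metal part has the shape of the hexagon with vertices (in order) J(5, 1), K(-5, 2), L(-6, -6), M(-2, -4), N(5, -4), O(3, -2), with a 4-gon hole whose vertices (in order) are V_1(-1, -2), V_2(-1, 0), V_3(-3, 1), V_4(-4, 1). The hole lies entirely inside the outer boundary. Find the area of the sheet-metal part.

52.5

Outer boundary:
Apply the shoelace formula: 2A = Σ (x_i·y_{i+1} − x_{i+1}·y_i), indices taken mod 6.
Cross-terms: 15, 42, 12, 28, 2, 13  ⇒  Σ = 112
Area = |Σ|/2 = 56.
Hole:
V_1→V_2: (-1)(0) − (-1)(-2) = -2
V_2→V_3: (-1)(1) − (-3)(0) = -1
V_3→V_4: (-3)(1) − (-4)(1) = 1
V_4→V_1: (-4)(-2) − (-1)(1) = 9
Σ = 7
Area = |Σ|/2 = 3.5.
Net area = 56 − 3.5 = 52.5.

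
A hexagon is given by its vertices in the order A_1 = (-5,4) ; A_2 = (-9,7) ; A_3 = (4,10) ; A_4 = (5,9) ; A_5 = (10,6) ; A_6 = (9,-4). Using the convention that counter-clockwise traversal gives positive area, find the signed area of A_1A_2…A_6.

Apply Gauss's area formula: 2A = Σ (x_i·y_{i+1} − x_{i+1}·y_i), indices taken mod 6.
A_1→A_2: (-5)(7) − (-9)(4) = 1
A_2→A_3: (-9)(10) − (4)(7) = -118
A_3→A_4: (4)(9) − (5)(10) = -14
A_4→A_5: (5)(6) − (10)(9) = -60
A_5→A_6: (10)(-4) − (9)(6) = -94
A_6→A_1: (9)(4) − (-5)(-4) = 16
Σ = -269
Signed area = Σ/2 = -134.5 (negative ⇒ clockwise traversal).

-134.5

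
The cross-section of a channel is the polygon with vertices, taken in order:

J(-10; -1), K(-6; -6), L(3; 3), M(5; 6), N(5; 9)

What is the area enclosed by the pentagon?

Apply the shoelace (surveyor's) formula: 2A = Σ (x_i·y_{i+1} − x_{i+1}·y_i), indices taken mod 5.
J→K: (-10)(-6) − (-6)(-1) = 54
K→L: (-6)(3) − (3)(-6) = 0
L→M: (3)(6) − (5)(3) = 3
M→N: (5)(9) − (5)(6) = 15
N→J: (5)(-1) − (-10)(9) = 85
Σ = 157
Area = |Σ|/2 = 78.5.

78.5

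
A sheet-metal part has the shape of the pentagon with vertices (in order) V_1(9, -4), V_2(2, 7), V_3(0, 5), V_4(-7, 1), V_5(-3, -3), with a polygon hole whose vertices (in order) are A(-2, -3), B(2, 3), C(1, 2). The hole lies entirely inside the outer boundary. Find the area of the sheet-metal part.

Outer boundary:
V_1→V_2: (9)(7) − (2)(-4) = 71
V_2→V_3: (2)(5) − (0)(7) = 10
V_3→V_4: (0)(1) − (-7)(5) = 35
V_4→V_5: (-7)(-3) − (-3)(1) = 24
V_5→V_1: (-3)(-4) − (9)(-3) = 39
Σ = 179
Area = |Σ|/2 = 89.5.
Hole:
Σ = (0) + (1) + (1) = 2
Area = |Σ|/2 = 1.
Net area = 89.5 − 1 = 88.5.

88.5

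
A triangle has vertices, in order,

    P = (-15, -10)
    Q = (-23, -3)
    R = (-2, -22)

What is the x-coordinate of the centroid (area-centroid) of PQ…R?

-40/3

Apply the shoelace formula. First the cross-terms c_i = x_i·y_{i+1} − x_{i+1}·y_i:
  -185, 500, -310  ⇒  2A = 5, A = 2.5.
Then Σ (x_i + x_{i+1})·c_i = -200, so x̄ = -200 / (6·2.5) = -40/3.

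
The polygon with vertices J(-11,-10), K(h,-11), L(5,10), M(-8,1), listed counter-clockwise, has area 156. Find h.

-2

Write out the shoelace sum; only the two edges meeting at K involve h:
2·Area = [((-11)·(-11) − h·(-10)) + (h·10 − 5·(-11))] + 176
       = 20·h + 352 = 312
⇒ h = -2.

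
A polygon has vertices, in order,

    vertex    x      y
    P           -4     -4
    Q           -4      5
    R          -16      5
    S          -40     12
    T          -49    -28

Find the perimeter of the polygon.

138

|PQ| = √((0)² + (9)²) = √81 = 9
|QR| = √((-12)² + (0)²) = √144 = 12
|RS| = √((-24)² + (7)²) = √625 = 25
|ST| = √((-9)² + (-40)²) = √1681 = 41
|TP| = √((45)² + (24)²) = √2601 = 51
Perimeter = 9 + 12 + 25 + 41 + 51 = 138.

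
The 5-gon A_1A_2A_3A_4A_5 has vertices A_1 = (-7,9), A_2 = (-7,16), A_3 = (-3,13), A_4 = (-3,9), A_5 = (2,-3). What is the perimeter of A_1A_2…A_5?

|A_1A_2| = √((0)² + (7)²) = √49 = 7
|A_2A_3| = √((4)² + (-3)²) = √25 = 5
|A_3A_4| = √((0)² + (-4)²) = √16 = 4
|A_4A_5| = √((5)² + (-12)²) = √169 = 13
|A_5A_1| = √((-9)² + (12)²) = √225 = 15
Perimeter = 7 + 5 + 4 + 13 + 15 = 44.

44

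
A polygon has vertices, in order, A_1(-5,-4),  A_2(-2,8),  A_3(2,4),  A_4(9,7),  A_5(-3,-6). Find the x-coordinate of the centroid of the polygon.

Apply the shoelace (surveyor's) formula. First the cross-terms c_i = x_i·y_{i+1} − x_{i+1}·y_i:
  -48, -24, -22, -33, -18  ⇒  2A = -145, A = -72.5.
Then Σ (x_i + x_{i+1})·c_i = 40, so x̄ = 40 / (6·(-72.5)) = -8/87.

-8/87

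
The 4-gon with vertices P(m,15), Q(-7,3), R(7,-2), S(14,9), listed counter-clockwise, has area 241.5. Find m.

-14

The doubled signed area Σ (x_i y_{i+1} − x_{i+1} y_i) is linear in m.
With m=0 it equals 399; the coefficient of m is -6 (from the two edges through P).
So -6·m + 399 = 2·241.5 = 483 ⇒ m = -14.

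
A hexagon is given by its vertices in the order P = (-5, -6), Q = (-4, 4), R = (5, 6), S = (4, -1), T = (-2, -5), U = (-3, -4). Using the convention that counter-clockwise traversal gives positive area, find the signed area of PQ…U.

-74

Apply the shoelace formula: 2A = Σ (x_i·y_{i+1} − x_{i+1}·y_i), indices taken mod 6.
Cross-terms: -44, -44, -29, -22, -7, -2  ⇒  Σ = -148
Signed area = Σ/2 = -74 (negative ⇒ clockwise traversal).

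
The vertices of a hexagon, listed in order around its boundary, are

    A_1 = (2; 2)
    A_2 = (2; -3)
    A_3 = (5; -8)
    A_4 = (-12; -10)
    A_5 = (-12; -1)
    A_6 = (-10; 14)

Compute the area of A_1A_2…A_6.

245.5

Apply the surveyor's formula: 2A = Σ (x_i·y_{i+1} − x_{i+1}·y_i), indices taken mod 6.
Σ = (-10) + (-1) + (-146) + (-108) + (-178) + (-48) = -491
Area = |Σ|/2 = 245.5.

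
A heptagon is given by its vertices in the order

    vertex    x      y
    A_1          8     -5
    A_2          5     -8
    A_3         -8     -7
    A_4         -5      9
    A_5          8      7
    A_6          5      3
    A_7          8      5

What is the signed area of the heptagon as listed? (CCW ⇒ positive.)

-221

Σ = (-39) + (-99) + (-107) + (-107) + (-11) + (1) + (-80) = -442
Signed area = Σ/2 = -221 (negative ⇒ clockwise traversal).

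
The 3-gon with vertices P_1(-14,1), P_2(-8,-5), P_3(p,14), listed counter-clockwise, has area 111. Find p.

Write out the shoelace sum; only the two edges meeting at P_3 involve p:
2·Area = [((-8)·14 − p·(-5)) + (p·1 − (-14)·14)] + 78
       = 6·p + 162 = 222
⇒ p = 10.

10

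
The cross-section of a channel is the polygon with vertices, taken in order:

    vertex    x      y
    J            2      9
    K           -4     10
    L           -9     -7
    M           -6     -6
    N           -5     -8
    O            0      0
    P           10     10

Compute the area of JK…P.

137

Apply the shoelace (surveyor's) formula: 2A = Σ (x_i·y_{i+1} − x_{i+1}·y_i), indices taken mod 7.
J→K: (2)(10) − (-4)(9) = 56
K→L: (-4)(-7) − (-9)(10) = 118
L→M: (-9)(-6) − (-6)(-7) = 12
M→N: (-6)(-8) − (-5)(-6) = 18
N→O: (-5)(0) − (0)(-8) = 0
O→P: (0)(10) − (10)(0) = 0
P→J: (10)(9) − (2)(10) = 70
Σ = 274
Area = |Σ|/2 = 137.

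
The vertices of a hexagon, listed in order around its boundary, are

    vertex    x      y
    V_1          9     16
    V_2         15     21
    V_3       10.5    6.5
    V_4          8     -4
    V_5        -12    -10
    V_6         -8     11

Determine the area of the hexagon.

Apply the shoelace (surveyor's) formula: 2A = Σ (x_i·y_{i+1} − x_{i+1}·y_i), indices taken mod 6.
Σ = (-51) + (-123) + (-94) + (-128) + (-212) + (-227) = -835
Area = |Σ|/2 = 417.5.

417.5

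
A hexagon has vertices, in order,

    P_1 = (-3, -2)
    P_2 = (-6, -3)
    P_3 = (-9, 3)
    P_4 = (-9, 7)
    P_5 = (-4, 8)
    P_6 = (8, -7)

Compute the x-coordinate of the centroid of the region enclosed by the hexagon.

Apply the shoelace formula. First the cross-terms c_i = x_i·y_{i+1} − x_{i+1}·y_i:
  -3, -45, -36, -44, -36, -37  ⇒  2A = -201, A = -100.5.
Then Σ (x_i + x_{i+1})·c_i = 1593, so x̄ = 1593 / (6·(-100.5)) = -177/67.

-177/67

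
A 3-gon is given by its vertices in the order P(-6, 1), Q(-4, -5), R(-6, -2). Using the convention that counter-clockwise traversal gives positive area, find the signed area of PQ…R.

-3

Apply Gauss's area formula: 2A = Σ (x_i·y_{i+1} − x_{i+1}·y_i), indices taken mod 3.
Cross-terms: 34, -22, -18  ⇒  Σ = -6
Signed area = Σ/2 = -3 (negative ⇒ clockwise traversal).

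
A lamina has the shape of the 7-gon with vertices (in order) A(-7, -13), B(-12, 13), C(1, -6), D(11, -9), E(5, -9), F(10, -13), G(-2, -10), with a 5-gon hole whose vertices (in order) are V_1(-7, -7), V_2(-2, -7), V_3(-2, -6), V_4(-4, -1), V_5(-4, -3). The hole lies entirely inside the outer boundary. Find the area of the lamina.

152

Outer boundary:
Apply Gauss's area formula: 2A = Σ (x_i·y_{i+1} − x_{i+1}·y_i), indices taken mod 7.
A→B: (-7)(13) − (-12)(-13) = -247
B→C: (-12)(-6) − (1)(13) = 59
C→D: (1)(-9) − (11)(-6) = 57
D→E: (11)(-9) − (5)(-9) = -54
E→F: (5)(-13) − (10)(-9) = 25
F→G: (10)(-10) − (-2)(-13) = -126
G→A: (-2)(-13) − (-7)(-10) = -44
Σ = -330
Area = |Σ|/2 = 165.
Hole:
Apply the shoelace formula: 2A = Σ (x_i·y_{i+1} − x_{i+1}·y_i), indices taken mod 5.
Σ = (35) + (-2) + (-22) + (8) + (7) = 26
Area = |Σ|/2 = 13.
Net area = 165 − 13 = 152.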